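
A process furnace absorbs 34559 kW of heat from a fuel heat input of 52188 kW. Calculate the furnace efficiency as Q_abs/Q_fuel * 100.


Furnace efficiency = Q_absorbed / Q_fuel * 100
= 34559 / 52188 * 100 = 66.22

66.22 %


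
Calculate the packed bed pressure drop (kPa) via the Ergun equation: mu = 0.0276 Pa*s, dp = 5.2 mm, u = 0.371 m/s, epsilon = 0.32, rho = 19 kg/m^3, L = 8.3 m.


dp = 5.2 mm = 0.0052 m
Viscous term = 150*0.0276*0.371*(1-0.32)^2 / (0.0052^2*0.32^3) = 801559
Inertial term = 1.75*19*0.371^2*(1-0.32) / (0.0052*0.32^3) = 18264
dP/L = 801559 + 18264 = 819823 Pa/m
dP = 819823 * 8.3 / 1000 = 6805 kPa

6805 kPa


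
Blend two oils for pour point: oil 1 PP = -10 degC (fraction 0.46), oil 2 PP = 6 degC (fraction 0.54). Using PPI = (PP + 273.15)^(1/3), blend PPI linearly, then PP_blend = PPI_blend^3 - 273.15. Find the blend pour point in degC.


PPI_1 = (-10 + 273.15)^(1/3) = 6.408176
PPI_2 = (6 + 273.15)^(1/3) = 6.535506
PPI_blend = 0.46 * 6.408176 + 0.54 * 6.535506 = 6.476934
PP_blend = 6.476934^3 - 273.15 = 271.7117 - 273.15 = -1.44

-1.44 degC


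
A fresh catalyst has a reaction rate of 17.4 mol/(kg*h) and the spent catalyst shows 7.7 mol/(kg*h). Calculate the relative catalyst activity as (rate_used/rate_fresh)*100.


Activity (%) = (rate_used / rate_fresh) * 100
rate_used = 7.7, rate_fresh = 17.4
= (7.7 / 17.4) * 100
= 0.4425 * 100 = 44.25

44.25 %


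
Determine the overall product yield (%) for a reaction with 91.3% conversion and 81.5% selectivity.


Overall yield = conversion (%) * selectivity (%) / 100
Conversion = 91.3%, Selectivity = 81.5%
Y = 91.3 * 81.5 / 100
= 74.4095 %

74.4095 %


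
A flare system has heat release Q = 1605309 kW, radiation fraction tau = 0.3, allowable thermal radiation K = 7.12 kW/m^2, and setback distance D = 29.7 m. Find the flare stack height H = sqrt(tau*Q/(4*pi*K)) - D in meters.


tau*Q/(4*pi*K) = 0.3 * 1605309 / (4 * pi * 7.12) = 5382.57
sqrt(5382.57) = 73.366
H = 73.366 - 29.7 = 43.67

43.67 m


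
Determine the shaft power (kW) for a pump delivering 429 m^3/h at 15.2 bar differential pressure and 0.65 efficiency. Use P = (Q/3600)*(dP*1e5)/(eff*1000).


Q = 429 / 3600 = 0.119167 m^3/s
P = 0.119167 * (15.2 * 1e5) / 0.65 / 1000 = 278.7

278.7 kW


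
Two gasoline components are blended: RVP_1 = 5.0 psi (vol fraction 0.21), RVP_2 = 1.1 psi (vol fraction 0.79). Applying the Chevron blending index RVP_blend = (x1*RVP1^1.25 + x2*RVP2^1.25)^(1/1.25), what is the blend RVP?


Chevron index: RVP_blend = (sum xi*RVPi^1.25)^(1/1.25)
RVP^1.25 terms: 0.21 * 5.0^1.25 + 0.79 * 1.1^1.25 = 2.46007
RVP_blend = 2.46007^(1/1.25) = 2.055

2.055 psi


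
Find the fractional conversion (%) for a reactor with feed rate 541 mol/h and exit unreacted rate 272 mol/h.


X = (F_in - F_out) / F_in * 100
Moles reacted = 541 - 272 = 269
X = 269 / 541 * 100
= 0.4972 * 100
= 49.72 %

49.72 %


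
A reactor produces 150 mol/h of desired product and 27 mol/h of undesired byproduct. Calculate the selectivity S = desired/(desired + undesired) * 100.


Selectivity = desired / (desired + undesired) * 100
Total products = 150 + 27 = 177 mol/h
S = 150 / 177 * 100
= 0.8475 * 100
= 84.75 %

84.75 %


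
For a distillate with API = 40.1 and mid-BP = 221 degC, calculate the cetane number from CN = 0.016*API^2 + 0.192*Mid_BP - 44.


CN = 0.016 * 40.1^2 + 0.192 * 221 - 44
CN = 25.72816 + 42.432 - 44 = 24.16016

24.16016


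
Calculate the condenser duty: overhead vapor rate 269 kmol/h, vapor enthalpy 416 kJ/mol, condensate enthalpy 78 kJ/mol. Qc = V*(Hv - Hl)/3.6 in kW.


Qc = 269 * (416 - 78) / 3.6 = 269 * 338 / 3.6 = 25260

25260 kW


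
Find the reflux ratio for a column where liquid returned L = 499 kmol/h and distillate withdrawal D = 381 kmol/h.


Reflux ratio definition: R = L / D (liquid returned / distillate withdrawn)
L = 499 kmol/h, D = 381 kmol/h
R = 499 / 381 = 1.310

1.310


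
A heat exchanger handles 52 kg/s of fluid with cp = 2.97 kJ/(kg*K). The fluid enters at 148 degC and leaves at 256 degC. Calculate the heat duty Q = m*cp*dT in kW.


Q = m_dot * cp * delta_T
delta_T = 256 - 148 = 108 K
Q = 52 * 2.97 * 108
= 154.44 * 108
= 16679.52 kW

16679.52 kW


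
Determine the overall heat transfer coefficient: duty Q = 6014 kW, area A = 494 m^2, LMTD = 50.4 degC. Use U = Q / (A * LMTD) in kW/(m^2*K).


From Q = U*A*LMTD, U = Q / (A * LMTD)
U = 6014 / (494 * 50.4) = 6014 / 24897.6 = 0.2415

0.2415 kW/(m^2*K)


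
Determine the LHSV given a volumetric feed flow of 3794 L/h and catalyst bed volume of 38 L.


LHSV = volumetric feed rate / catalyst volume
= 3794 L/h / 38 L
= 99.84 h^-1

99.84 h^-1


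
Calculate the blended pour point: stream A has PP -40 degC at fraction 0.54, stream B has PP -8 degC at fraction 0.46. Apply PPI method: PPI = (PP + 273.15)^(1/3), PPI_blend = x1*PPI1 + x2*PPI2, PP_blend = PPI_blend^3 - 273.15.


PPI_1 = (-40 + 273.15)^(1/3) = 6.15477
PPI_2 = (-8 + 273.15)^(1/3) = 6.42437
PPI_blend = 0.54 * 6.15477 + 0.46 * 6.42437 = 6.278786
PP_blend = 6.278786^3 - 273.15 = 247.5295 - 273.15 = -25.62

-25.62 degC


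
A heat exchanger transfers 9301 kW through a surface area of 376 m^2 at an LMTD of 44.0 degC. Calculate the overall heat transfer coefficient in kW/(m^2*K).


From Q = U*A*LMTD, U = Q / (A * LMTD)
U = 9301 / (376 * 44.0) = 9301 / 16544 = 0.5622

0.5622 kW/(m^2*K)


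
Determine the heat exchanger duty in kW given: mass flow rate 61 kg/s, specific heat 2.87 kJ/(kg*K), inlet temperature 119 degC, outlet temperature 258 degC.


Q = m_dot * cp * delta_T
delta_T = 258 - 119 = 139 K
Q = 61 * 2.87 * 139
= 175.07 * 139
= 24334.73 kW

24334.73 kW


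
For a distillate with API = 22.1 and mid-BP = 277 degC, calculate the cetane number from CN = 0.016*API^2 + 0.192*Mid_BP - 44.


CN = 0.016 * 22.1^2 + 0.192 * 277 - 44
CN = 7.81456 + 53.184 - 44 = 16.99856

16.99856


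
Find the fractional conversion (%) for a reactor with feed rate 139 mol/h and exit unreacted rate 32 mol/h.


X = (F_in - F_out) / F_in * 100
Moles reacted = 139 - 32 = 107
X = 107 / 139 * 100
= 0.7698 * 100
= 76.98 %

76.98 %


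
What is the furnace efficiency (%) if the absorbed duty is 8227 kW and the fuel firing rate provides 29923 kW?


Furnace efficiency = Q_absorbed / Q_fuel * 100
= 8227 / 29923 * 100 = 27.49

27.49 %


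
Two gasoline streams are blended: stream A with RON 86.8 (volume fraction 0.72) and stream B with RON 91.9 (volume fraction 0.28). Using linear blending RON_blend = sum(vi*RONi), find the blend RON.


Linear blending: RON_blend = sum(vi * RONi)
Contribution 1: 0.72 * 86.8 = 62.496
Contribution 2: 0.28 * 91.9 = 25.732
RON_blend = 62.496 + 25.732 = 88.228

88.228


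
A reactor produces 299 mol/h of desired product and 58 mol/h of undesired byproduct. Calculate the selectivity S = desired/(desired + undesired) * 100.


Selectivity = desired / (desired + undesired) * 100
Total products = 299 + 58 = 357 mol/h
S = 299 / 357 * 100
= 0.8375 * 100
= 83.75 %

83.75 %


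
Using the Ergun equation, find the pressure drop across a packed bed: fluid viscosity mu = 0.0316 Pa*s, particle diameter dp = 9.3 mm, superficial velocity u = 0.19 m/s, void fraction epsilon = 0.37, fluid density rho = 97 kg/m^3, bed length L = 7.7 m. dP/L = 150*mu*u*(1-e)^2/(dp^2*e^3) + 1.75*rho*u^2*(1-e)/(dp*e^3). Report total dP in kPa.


dp = 9.3 mm = 0.0093 m
Viscous term = 150*0.0316*0.19*(1-0.37)^2 / (0.0093^2*0.37^3) = 81590.9
Inertial term = 1.75*97*0.19^2*(1-0.37) / (0.0093*0.37^3) = 8195.39
dP/L = 81590.9 + 8195.39 = 89786.3 Pa/m
dP = 89786.3 * 7.7 / 1000 = 691.4 kPa

691.4 kPa


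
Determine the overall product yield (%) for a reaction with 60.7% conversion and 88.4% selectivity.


Overall yield = conversion (%) * selectivity (%) / 100
Conversion = 60.7%, Selectivity = 88.4%
Y = 60.7 * 88.4 / 100
= 53.6588 %

53.6588 %


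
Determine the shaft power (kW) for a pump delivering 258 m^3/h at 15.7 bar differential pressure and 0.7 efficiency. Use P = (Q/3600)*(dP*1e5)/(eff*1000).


Q = 258 / 3600 = 0.0716667 m^3/s
P = 0.0716667 * (15.7 * 1e5) / 0.7 / 1000 = 160.7

160.7 kW


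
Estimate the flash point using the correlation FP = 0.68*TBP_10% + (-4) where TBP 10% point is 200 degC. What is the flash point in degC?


FP = 0.68 * 200 + (-4) = 132

132 degC


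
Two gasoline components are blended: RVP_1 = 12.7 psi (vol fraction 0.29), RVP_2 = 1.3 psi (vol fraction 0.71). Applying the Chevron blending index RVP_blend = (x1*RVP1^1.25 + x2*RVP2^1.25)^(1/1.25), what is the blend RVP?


Chevron index: RVP_blend = (sum xi*RVPi^1.25)^(1/1.25)
RVP^1.25 terms: 0.29 * 12.7^1.25 + 0.71 * 1.3^1.25 = 7.93826
RVP_blend = 7.93826^(1/1.25) = 5.245

5.245 psi


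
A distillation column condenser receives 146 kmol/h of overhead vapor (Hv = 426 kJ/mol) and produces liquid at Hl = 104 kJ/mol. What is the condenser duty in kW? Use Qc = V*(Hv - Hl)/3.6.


Qc = 146 * (426 - 104) / 3.6 = 146 * 322 / 3.6 = 13060

13060 kW


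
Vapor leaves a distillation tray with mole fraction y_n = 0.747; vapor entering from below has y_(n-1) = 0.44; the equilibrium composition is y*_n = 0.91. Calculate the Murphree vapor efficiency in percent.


Murphree vapor efficiency: EMV = (y_n - y_(n-1)) / (y*_n - y_(n-1)) * 100
EMV = (0.747 - 0.44) / (0.91 - 0.44) * 100 = 0.307 / 0.47 * 100 = 65.32

65.32 %


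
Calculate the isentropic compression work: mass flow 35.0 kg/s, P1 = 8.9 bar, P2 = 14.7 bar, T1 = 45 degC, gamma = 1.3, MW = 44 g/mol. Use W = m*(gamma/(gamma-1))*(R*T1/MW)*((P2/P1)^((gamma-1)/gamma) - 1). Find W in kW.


Isentropic work: W = m*(gamma/(gamma-1))*(R*T1/MW)*((P2/P1)^((gamma-1)/gamma) - 1)
T1 = 45 + 273.15 = 318.15 K
Pressure ratio = 14.7 / 8.9 = 1.65169
Exponent = (1.3 - 1)/1.3 = 0.230769
(P2/P1)^exp - 1 = 1.65169^0.230769 - 1 = 0.122771
W = 35.0 * 1.3 / 0.3 * 8.314 * 318.15 / 44 * 0.122771 = 1119

1119 kW


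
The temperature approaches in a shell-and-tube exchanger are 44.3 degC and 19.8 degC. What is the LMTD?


LMTD = (dT1 - dT2) / ln(dT1/dT2)
= (44.3 - 19.8) / ln(44.3 / 19.8) = 24.5 / 0.805303 = 30.42

30.42 degC


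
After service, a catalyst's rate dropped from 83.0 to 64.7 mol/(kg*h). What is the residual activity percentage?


Activity (%) = (rate_used / rate_fresh) * 100
rate_used = 64.7, rate_fresh = 83.0
= (64.7 / 83.0) * 100
= 0.7795 * 100 = 77.95

77.95 %


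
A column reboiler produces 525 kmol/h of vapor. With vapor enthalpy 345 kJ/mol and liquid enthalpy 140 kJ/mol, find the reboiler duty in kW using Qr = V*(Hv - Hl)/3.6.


Qr = 525 * (345 - 140) / 3.6 = 525 * 205 / 3.6 = 29900

29900 kW


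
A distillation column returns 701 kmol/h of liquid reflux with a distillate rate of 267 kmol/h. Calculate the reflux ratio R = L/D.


Reflux ratio definition: R = L / D (liquid returned / distillate withdrawn)
L = 701 kmol/h, D = 267 kmol/h
R = 701 / 267 = 2.625

2.625


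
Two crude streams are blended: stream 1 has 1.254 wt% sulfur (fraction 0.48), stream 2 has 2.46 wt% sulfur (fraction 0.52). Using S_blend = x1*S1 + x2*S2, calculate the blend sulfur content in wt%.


Linear sulfur blending: S_blend = x1*S1 + x2*S2
Contribution 1: 0.48 * 1.254 = 0.60192 wt%
Contribution 2: 0.52 * 2.46 = 1.2792 wt%
S_blend = 0.60192 + 1.2792 = 1.88112

1.88112 wt%


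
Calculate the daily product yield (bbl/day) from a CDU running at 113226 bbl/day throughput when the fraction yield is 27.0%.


Crude throughput = 113226 bbl/day
Fraction yield = 27.0%
yield = throughput * fraction / 100
yield = 113226 * 27.0 / 100 = 30571.02

30571.02 bbl/day


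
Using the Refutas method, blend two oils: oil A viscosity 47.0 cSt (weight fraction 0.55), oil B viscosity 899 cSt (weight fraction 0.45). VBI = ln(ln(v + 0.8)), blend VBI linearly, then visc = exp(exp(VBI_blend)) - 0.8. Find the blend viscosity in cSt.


Refutas method: VBN_i = 14.534*ln(ln(visc_i + 0.8)) + 10.975, blended linearly by mass fraction; since VBN is linear in VBI_i = ln(ln(visc_i + 0.8)) and the fractions sum to 1, blend VBI directly: visc = exp(exp(VBI_blend)) - 0.8
VBI_1 = ln(ln(47.0 + 0.8)) = 1.35249
VBI_2 = ln(ln(899 + 0.8)) = 1.91724
VBI_blend = 0.55 * 1.35249 + 0.45 * 1.91724 = 1.60663
visc_blend = exp(exp(1.60663)) - 0.8 = 145.5

145.5 cSt


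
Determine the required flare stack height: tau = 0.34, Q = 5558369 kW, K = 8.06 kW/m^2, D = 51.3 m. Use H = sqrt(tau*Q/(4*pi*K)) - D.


tau*Q/(4*pi*K) = 0.34 * 5558369 / (4 * pi * 8.06) = 18658.7
sqrt(18658.7) = 136.597
H = 136.597 - 51.3 = 85.30

85.30 m


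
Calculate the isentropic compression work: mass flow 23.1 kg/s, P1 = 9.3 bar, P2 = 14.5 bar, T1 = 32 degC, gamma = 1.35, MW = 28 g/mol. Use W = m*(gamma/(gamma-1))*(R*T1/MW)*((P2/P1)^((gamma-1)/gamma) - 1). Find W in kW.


Isentropic work: W = m*(gamma/(gamma-1))*(R*T1/MW)*((P2/P1)^((gamma-1)/gamma) - 1)
T1 = 32 + 273.15 = 305.15 K
Pressure ratio = 14.5 / 9.3 = 1.55914
Exponent = (1.35 - 1)/1.35 = 0.259259
(P2/P1)^exp - 1 = 1.55914^0.259259 - 1 = 0.122037
W = 23.1 * 1.35 / 0.35 * 8.314 * 305.15 / 28 * 0.122037 = 985.2

985.2 kW


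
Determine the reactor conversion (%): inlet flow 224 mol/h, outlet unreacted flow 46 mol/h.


X = (F_in - F_out) / F_in * 100
Moles reacted = 224 - 46 = 178
X = 178 / 224 * 100
= 0.7946 * 100
= 79.46 %

79.46 %


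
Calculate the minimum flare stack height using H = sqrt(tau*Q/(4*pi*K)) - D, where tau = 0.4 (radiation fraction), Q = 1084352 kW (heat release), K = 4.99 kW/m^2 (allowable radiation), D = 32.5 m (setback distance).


tau*Q/(4*pi*K) = 0.4 * 1084352 / (4 * pi * 4.99) = 6917.03
sqrt(6917.03) = 83.1687
H = 83.1687 - 32.5 = 50.67

50.67 m


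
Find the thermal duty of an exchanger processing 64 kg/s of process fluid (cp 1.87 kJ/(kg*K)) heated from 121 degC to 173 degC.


Q = m_dot * cp * delta_T
delta_T = 173 - 121 = 52 K
Q = 64 * 1.87 * 52
= 119.68 * 52
= 6223.36 kW

6223.36 kW


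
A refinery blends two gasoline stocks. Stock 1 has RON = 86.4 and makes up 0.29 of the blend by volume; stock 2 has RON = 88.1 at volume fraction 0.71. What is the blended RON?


Linear blending: RON_blend = sum(vi * RONi)
Contribution 1: 0.29 * 86.4 = 25.056
Contribution 2: 0.71 * 88.1 = 62.551
RON_blend = 25.056 + 62.551 = 87.607

87.607


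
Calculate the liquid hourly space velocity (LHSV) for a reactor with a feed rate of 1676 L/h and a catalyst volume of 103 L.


LHSV = volumetric feed rate / catalyst volume
= 1676 L/h / 103 L
= 16.27 h^-1

16.27 h^-1


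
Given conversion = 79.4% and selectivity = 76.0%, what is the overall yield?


Overall yield = conversion (%) * selectivity (%) / 100
Conversion = 79.4%, Selectivity = 76.0%
Y = 79.4 * 76.0 / 100
= 60.344 %

60.344 %


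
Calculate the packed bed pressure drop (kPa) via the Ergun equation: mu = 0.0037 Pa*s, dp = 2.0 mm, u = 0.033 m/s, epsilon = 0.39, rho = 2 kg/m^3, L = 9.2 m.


dp = 2.0 mm = 0.002 m
Viscous term = 150*0.0037*0.033*(1-0.39)^2 / (0.002^2*0.39^3) = 28721.9
Inertial term = 1.75*2*0.033^2*(1-0.39) / (0.002*0.39^3) = 19.5976
dP/L = 28721.9 + 19.5976 = 28741.5 Pa/m
dP = 28741.5 * 9.2 / 1000 = 264.4 kPa

264.4 kPa


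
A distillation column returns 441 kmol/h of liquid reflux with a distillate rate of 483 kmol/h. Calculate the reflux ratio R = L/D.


Reflux ratio definition: R = L / D (liquid returned / distillate withdrawn)
L = 441 kmol/h, D = 483 kmol/h
R = 441 / 483 = 0.9130

0.9130


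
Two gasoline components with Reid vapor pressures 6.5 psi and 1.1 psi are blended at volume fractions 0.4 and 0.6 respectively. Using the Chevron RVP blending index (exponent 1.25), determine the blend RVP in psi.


Chevron index: RVP_blend = (sum xi*RVPi^1.25)^(1/1.25)
RVP^1.25 terms: 0.4 * 6.5^1.25 + 0.6 * 1.1^1.25 = 4.82738
RVP_blend = 4.82738^(1/1.25) = 3.523

3.523 psi


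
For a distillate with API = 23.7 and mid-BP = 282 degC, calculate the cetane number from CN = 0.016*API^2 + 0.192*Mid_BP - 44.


CN = 0.016 * 23.7^2 + 0.192 * 282 - 44
CN = 8.98704 + 54.144 - 44 = 19.13104

19.13104


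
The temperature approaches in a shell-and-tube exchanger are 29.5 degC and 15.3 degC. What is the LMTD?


LMTD = (dT1 - dT2) / ln(dT1/dT2)
= (29.5 - 15.3) / ln(29.5 / 15.3) = 14.2 / 0.656537 = 21.63

21.63 degC


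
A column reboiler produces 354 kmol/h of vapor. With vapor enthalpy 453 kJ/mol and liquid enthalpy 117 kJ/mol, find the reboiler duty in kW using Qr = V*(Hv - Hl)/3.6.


Qr = 354 * (453 - 117) / 3.6 = 354 * 336 / 3.6 = 33040

33040 kW


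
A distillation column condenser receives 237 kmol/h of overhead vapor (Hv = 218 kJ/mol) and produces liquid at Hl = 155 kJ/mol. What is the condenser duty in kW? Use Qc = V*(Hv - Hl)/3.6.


Qc = 237 * (218 - 155) / 3.6 = 237 * 63 / 3.6 = 4148

4148 kW


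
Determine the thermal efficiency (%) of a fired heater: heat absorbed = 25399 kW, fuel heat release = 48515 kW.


Furnace efficiency = Q_absorbed / Q_fuel * 100
= 25399 / 48515 * 100 = 52.35

52.35 %


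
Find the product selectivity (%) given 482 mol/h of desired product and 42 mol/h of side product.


Selectivity = desired / (desired + undesired) * 100
Total products = 482 + 42 = 524 mol/h
S = 482 / 524 * 100
= 0.9198 * 100
= 91.98 %

91.98 %


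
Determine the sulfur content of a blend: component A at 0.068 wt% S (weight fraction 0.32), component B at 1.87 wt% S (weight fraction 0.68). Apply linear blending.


Linear sulfur blending: S_blend = x1*S1 + x2*S2
Contribution 1: 0.32 * 0.068 = 0.02176 wt%
Contribution 2: 0.68 * 1.87 = 1.2716 wt%
S_blend = 0.02176 + 1.2716 = 1.29336

1.29336 wt%


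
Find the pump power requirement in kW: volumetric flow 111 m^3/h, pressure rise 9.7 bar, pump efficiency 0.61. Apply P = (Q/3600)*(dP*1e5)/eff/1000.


Q = 111 / 3600 = 0.0308333 m^3/s
P = 0.0308333 * (9.7 * 1e5) / 0.61 / 1000 = 49.03

49.03 kW


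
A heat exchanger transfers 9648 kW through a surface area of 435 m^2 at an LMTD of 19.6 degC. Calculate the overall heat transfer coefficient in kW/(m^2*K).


From Q = U*A*LMTD, U = Q / (A * LMTD)
U = 9648 / (435 * 19.6) = 9648 / 8526 = 1.132

1.132 kW/(m^2*K)


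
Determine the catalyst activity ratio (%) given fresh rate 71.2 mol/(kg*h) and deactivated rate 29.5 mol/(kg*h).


Activity (%) = (rate_used / rate_fresh) * 100
rate_used = 29.5, rate_fresh = 71.2
= (29.5 / 71.2) * 100
= 0.4143 * 100 = 41.43

41.43 %


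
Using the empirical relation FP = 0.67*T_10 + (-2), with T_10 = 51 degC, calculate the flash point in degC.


FP = 0.67 * 51 + (-2) = 32.17

32.17 degC


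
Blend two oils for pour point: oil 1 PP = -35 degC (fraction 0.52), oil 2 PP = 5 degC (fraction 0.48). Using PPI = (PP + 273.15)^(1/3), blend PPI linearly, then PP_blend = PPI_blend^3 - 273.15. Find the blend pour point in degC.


PPI_1 = (-35 + 273.15)^(1/3) = 6.198456
PPI_2 = (5 + 273.15)^(1/3) = 6.527693
PPI_blend = 0.52 * 6.198456 + 0.48 * 6.527693 = 6.35649
PP_blend = 6.35649^3 - 273.15 = 256.8338 - 273.15 = -16.32

-16.32 degC


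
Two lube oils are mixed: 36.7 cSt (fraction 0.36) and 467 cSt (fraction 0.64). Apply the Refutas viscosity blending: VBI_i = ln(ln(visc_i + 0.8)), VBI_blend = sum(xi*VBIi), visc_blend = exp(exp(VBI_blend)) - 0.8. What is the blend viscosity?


Refutas method: VBN_i = 14.534*ln(ln(visc_i + 0.8)) + 10.975, blended linearly by mass fraction; since VBN is linear in VBI_i = ln(ln(visc_i + 0.8)) and the fractions sum to 1, blend VBI directly: visc = exp(exp(VBI_blend)) - 0.8
VBI_1 = ln(ln(36.7 + 0.8)) = 1.28767
VBI_2 = ln(ln(467 + 0.8)) = 1.81613
VBI_blend = 0.36 * 1.28767 + 0.64 * 1.81613 = 1.62588
visc_blend = exp(exp(1.62588)) - 0.8 = 160.4

160.4 cSt


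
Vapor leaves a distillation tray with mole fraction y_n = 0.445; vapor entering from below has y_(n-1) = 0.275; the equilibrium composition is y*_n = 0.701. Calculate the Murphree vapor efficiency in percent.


Murphree vapor efficiency: EMV = (y_n - y_(n-1)) / (y*_n - y_(n-1)) * 100
EMV = (0.445 - 0.275) / (0.701 - 0.275) * 100 = 0.17 / 0.426 * 100 = 39.91

39.91 %


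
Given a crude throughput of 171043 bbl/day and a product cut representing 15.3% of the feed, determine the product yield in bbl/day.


Crude throughput = 171043 bbl/day
Fraction yield = 15.3%
yield = throughput * fraction / 100
yield = 171043 * 15.3 / 100 = 26169.579

26169.579 bbl/day


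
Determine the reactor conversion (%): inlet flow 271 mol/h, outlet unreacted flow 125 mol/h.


X = (F_in - F_out) / F_in * 100
Moles reacted = 271 - 125 = 146
X = 146 / 271 * 100
= 0.5387 * 100
= 53.87 %

53.87 %


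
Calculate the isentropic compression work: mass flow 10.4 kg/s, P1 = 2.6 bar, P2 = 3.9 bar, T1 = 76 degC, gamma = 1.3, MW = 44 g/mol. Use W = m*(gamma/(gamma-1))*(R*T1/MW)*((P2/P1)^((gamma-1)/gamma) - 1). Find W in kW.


Isentropic work: W = m*(gamma/(gamma-1))*(R*T1/MW)*((P2/P1)^((gamma-1)/gamma) - 1)
T1 = 76 + 273.15 = 349.15 K
Pressure ratio = 3.9 / 2.6 = 1.5
Exponent = (1.3 - 1)/1.3 = 0.230769
(P2/P1)^exp - 1 = 1.5^0.230769 - 1 = 0.0980861
W = 10.4 * 1.3 / 0.3 * 8.314 * 349.15 / 44 * 0.0980861 = 291.6

291.6 kW


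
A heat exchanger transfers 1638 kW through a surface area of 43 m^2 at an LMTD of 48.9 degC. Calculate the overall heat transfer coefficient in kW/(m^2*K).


From Q = U*A*LMTD, U = Q / (A * LMTD)
U = 1638 / (43 * 48.9) = 1638 / 2102.7 = 0.7790

0.7790 kW/(m^2*K)


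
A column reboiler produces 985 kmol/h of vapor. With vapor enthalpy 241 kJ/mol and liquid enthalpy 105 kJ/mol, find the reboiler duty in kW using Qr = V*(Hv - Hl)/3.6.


Qr = 985 * (241 - 105) / 3.6 = 985 * 136 / 3.6 = 37210

37210 kW


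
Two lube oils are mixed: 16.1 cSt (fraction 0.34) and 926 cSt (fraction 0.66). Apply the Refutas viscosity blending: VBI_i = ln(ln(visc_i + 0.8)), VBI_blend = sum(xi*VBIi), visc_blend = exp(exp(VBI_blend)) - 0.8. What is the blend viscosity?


Refutas method: VBN_i = 14.534*ln(ln(visc_i + 0.8)) + 10.975, blended linearly by mass fraction; since VBN is linear in VBI_i = ln(ln(visc_i + 0.8)) and the fractions sum to 1, blend VBI directly: visc = exp(exp(VBI_blend)) - 0.8
VBI_1 = ln(ln(16.1 + 0.8)) = 1.03933
VBI_2 = ln(ln(926 + 0.8)) = 1.92158
VBI_blend = 0.34 * 1.03933 + 0.66 * 1.92158 = 1.62162
visc_blend = exp(exp(1.62162)) - 0.8 = 157.0

157.0 cSt


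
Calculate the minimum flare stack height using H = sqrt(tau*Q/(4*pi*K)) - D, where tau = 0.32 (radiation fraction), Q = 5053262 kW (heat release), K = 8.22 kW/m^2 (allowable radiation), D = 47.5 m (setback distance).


tau*Q/(4*pi*K) = 0.32 * 5053262 / (4 * pi * 8.22) = 15654.5
sqrt(15654.5) = 125.118
H = 125.118 - 47.5 = 77.62

77.62 m


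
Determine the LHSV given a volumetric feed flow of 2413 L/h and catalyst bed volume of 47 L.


LHSV = volumetric feed rate / catalyst volume
= 2413 L/h / 47 L
= 51.34 h^-1

51.34 h^-1


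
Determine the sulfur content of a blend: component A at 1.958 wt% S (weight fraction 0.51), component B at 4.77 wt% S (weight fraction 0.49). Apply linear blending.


Linear sulfur blending: S_blend = x1*S1 + x2*S2
Contribution 1: 0.51 * 1.958 = 0.99858 wt%
Contribution 2: 0.49 * 4.77 = 2.3373 wt%
S_blend = 0.99858 + 2.3373 = 3.33588

3.33588 wt%


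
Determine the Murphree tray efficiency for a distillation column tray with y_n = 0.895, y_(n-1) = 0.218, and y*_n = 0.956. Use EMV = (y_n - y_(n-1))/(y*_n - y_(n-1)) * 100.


Murphree vapor efficiency: EMV = (y_n - y_(n-1)) / (y*_n - y_(n-1)) * 100
EMV = (0.895 - 0.218) / (0.956 - 0.218) * 100 = 0.677 / 0.738 * 100 = 91.73

91.73 %


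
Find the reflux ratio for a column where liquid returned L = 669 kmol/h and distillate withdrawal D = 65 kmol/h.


Reflux ratio definition: R = L / D (liquid returned / distillate withdrawn)
L = 669 kmol/h, D = 65 kmol/h
R = 669 / 65 = 10.29

10.29


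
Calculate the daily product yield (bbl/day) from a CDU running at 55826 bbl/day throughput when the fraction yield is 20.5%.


Crude throughput = 55826 bbl/day
Fraction yield = 20.5%
yield = throughput * fraction / 100
yield = 55826 * 20.5 / 100 = 11444.33

11444.33 bbl/day


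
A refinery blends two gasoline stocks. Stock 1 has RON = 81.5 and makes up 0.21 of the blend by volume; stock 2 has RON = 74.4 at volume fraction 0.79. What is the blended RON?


Linear blending: RON_blend = sum(vi * RONi)
Contribution 1: 0.21 * 81.5 = 17.115
Contribution 2: 0.79 * 74.4 = 58.776
RON_blend = 17.115 + 58.776 = 75.891

75.891


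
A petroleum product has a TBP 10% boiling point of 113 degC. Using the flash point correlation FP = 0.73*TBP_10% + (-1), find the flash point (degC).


FP = 0.73 * 113 + (-1) = 81.49

81.49 degC


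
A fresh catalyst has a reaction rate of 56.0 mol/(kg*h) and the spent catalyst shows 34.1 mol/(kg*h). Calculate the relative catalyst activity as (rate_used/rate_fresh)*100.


Activity (%) = (rate_used / rate_fresh) * 100
rate_used = 34.1, rate_fresh = 56.0
= (34.1 / 56.0) * 100
= 0.6089 * 100 = 60.89

60.89 %


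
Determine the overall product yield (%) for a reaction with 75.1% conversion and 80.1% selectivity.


Overall yield = conversion (%) * selectivity (%) / 100
Conversion = 75.1%, Selectivity = 80.1%
Y = 75.1 * 80.1 / 100
= 60.1551 %

60.1551 %


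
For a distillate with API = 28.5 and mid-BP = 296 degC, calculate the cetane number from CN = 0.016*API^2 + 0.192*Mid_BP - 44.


CN = 0.016 * 28.5^2 + 0.192 * 296 - 44
CN = 12.996 + 56.832 - 44 = 25.828

25.828


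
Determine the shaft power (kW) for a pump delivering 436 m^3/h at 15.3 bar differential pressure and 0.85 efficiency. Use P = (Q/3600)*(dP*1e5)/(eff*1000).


Q = 436 / 3600 = 0.121111 m^3/s
P = 0.121111 * (15.3 * 1e5) / 0.85 / 1000 = 218.0

218.0 kW


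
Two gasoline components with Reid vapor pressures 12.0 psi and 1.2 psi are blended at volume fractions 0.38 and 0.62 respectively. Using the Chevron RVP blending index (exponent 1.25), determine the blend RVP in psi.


Chevron index: RVP_blend = (sum xi*RVPi^1.25)^(1/1.25)
RVP^1.25 terms: 0.38 * 12.0^1.25 + 0.62 * 1.2^1.25 = 9.26581
RVP_blend = 9.26581^(1/1.25) = 5.936

5.936 psi


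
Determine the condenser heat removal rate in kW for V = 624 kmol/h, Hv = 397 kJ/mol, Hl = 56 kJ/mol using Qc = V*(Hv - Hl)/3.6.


Qc = 624 * (397 - 56) / 3.6 = 624 * 341 / 3.6 = 59110

59110 kW


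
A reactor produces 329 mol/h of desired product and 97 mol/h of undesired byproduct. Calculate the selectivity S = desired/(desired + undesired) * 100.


Selectivity = desired / (desired + undesired) * 100
Total products = 329 + 97 = 426 mol/h
S = 329 / 426 * 100
= 0.7723 * 100
= 77.23 %

77.23 %


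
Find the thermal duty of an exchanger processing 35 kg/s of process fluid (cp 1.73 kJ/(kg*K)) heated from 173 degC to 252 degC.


Q = m_dot * cp * delta_T
delta_T = 252 - 173 = 79 K
Q = 35 * 1.73 * 79
= 60.55 * 79
= 4783.45 kW

4783.45 kW


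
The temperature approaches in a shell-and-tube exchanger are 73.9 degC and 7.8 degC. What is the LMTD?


LMTD = (dT1 - dT2) / ln(dT1/dT2)
= (73.9 - 7.8) / ln(73.9 / 7.8) = 66.1 / 2.24859 = 29.40

29.40 degC


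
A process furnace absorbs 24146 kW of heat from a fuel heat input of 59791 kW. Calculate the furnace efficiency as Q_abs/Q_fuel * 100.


Furnace efficiency = Q_absorbed / Q_fuel * 100
= 24146 / 59791 * 100 = 40.38

40.38 %


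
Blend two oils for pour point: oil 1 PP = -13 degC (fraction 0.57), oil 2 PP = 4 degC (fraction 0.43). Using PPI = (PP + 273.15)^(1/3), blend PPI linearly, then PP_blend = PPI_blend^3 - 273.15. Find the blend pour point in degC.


PPI_1 = (-13 + 273.15)^(1/3) = 6.383731
PPI_2 = (4 + 273.15)^(1/3) = 6.51986
PPI_blend = 0.57 * 6.383731 + 0.43 * 6.51986 = 6.442266
PP_blend = 6.442266^3 - 273.15 = 267.372 - 273.15 = -5.78

-5.78 degC


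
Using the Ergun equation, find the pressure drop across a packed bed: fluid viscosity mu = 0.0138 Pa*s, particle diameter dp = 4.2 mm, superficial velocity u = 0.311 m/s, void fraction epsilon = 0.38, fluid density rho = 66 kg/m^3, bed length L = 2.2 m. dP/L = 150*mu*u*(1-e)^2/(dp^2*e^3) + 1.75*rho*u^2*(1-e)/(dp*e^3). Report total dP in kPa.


dp = 4.2 mm = 0.0042 m
Viscous term = 150*0.0138*0.311*(1-0.38)^2 / (0.0042^2*0.38^3) = 255661
Inertial term = 1.75*66*0.311^2*(1-0.38) / (0.0042*0.38^3) = 30053.5
dP/L = 255661 + 30053.5 = 285714 Pa/m
dP = 285714 * 2.2 / 1000 = 628.6 kPa

628.6 kPa


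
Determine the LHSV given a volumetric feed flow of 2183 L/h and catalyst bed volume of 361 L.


LHSV = volumetric feed rate / catalyst volume
= 2183 L/h / 361 L
= 6.047 h^-1

6.047 h^-1


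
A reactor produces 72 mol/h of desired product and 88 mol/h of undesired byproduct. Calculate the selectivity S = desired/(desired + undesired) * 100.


Selectivity = desired / (desired + undesired) * 100
Total products = 72 + 88 = 160 mol/h
S = 72 / 160 * 100
= 0.4500 * 100
= 45.00 %

45.00 %


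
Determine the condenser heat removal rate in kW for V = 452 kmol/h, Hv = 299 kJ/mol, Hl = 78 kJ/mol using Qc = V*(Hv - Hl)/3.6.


Qc = 452 * (299 - 78) / 3.6 = 452 * 221 / 3.6 = 27750

27750 kW


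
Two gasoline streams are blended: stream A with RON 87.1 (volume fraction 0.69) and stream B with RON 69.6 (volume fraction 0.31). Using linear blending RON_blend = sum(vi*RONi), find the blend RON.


Linear blending: RON_blend = sum(vi * RONi)
Contribution 1: 0.69 * 87.1 = 60.099
Contribution 2: 0.31 * 69.6 = 21.576
RON_blend = 60.099 + 21.576 = 81.675

81.675


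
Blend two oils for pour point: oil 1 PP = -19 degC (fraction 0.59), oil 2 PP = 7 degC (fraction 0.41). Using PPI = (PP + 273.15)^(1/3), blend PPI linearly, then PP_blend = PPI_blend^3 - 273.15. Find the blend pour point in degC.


PPI_1 = (-19 + 273.15)^(1/3) = 6.334272
PPI_2 = (7 + 273.15)^(1/3) = 6.543301
PPI_blend = 0.59 * 6.334272 + 0.41 * 6.543301 = 6.419974
PP_blend = 6.419974^3 - 273.15 = 264.6061 - 273.15 = -8.54

-8.54 degC


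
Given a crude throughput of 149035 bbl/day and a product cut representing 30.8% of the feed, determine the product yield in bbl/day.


Crude throughput = 149035 bbl/day
Fraction yield = 30.8%
yield = throughput * fraction / 100
yield = 149035 * 30.8 / 100 = 45902.78

45902.78 bbl/day


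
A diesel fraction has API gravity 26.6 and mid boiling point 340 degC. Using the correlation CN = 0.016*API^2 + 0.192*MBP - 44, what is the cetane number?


CN = 0.016 * 26.6^2 + 0.192 * 340 - 44
CN = 11.32096 + 65.28 - 44 = 32.60096

32.60096


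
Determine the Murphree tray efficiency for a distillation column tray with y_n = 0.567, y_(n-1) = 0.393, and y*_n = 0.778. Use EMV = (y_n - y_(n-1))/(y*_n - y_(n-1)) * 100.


Murphree vapor efficiency: EMV = (y_n - y_(n-1)) / (y*_n - y_(n-1)) * 100
EMV = (0.567 - 0.393) / (0.778 - 0.393) * 100 = 0.174 / 0.385 * 100 = 45.19

45.19 %


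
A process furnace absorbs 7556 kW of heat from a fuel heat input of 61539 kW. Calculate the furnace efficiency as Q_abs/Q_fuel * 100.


Furnace efficiency = Q_absorbed / Q_fuel * 100
= 7556 / 61539 * 100 = 12.28

12.28 %


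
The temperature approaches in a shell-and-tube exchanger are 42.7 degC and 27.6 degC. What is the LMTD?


LMTD = (dT1 - dT2) / ln(dT1/dT2)
= (42.7 - 27.6) / ln(42.7 / 27.6) = 15.1 / 0.436383 = 34.60

34.60 degC


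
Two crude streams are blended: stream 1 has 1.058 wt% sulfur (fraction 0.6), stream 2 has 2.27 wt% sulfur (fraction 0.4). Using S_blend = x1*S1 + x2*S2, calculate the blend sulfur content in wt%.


Linear sulfur blending: S_blend = x1*S1 + x2*S2
Contribution 1: 0.6 * 1.058 = 0.6348 wt%
Contribution 2: 0.4 * 2.27 = 0.908 wt%
S_blend = 0.6348 + 0.908 = 1.5428

1.5428 wt%


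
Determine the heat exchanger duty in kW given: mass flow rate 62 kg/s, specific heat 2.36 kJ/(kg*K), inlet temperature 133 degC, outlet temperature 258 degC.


Q = m_dot * cp * delta_T
delta_T = 258 - 133 = 125 K
Q = 62 * 2.36 * 125
= 146.32 * 125
= 18290 kW

18290 kW


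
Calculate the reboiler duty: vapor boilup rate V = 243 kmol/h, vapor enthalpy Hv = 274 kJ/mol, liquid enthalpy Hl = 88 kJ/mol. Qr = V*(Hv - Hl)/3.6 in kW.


Qr = 243 * (274 - 88) / 3.6 = 243 * 186 / 3.6 = 12560

12560 kW


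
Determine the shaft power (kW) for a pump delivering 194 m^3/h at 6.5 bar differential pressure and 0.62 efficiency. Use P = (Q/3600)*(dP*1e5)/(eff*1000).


Q = 194 / 3600 = 0.0538889 m^3/s
P = 0.0538889 * (6.5 * 1e5) / 0.62 / 1000 = 56.50

56.50 kW


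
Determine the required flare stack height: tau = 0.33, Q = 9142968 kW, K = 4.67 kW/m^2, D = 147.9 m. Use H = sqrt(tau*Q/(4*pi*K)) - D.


tau*Q/(4*pi*K) = 0.33 * 9142968 / (4 * pi * 4.67) = 51413.2
sqrt(51413.2) = 226.745
H = 226.745 - 147.9 = 78.84

78.84 m


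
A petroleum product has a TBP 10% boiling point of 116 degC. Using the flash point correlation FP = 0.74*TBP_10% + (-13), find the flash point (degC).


FP = 0.74 * 116 + (-13) = 72.84

72.84 degC


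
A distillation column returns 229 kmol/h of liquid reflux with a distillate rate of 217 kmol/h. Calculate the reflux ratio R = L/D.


Reflux ratio definition: R = L / D (liquid returned / distillate withdrawn)
L = 229 kmol/h, D = 217 kmol/h
R = 229 / 217 = 1.055

1.055


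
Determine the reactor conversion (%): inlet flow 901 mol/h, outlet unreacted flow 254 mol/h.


X = (F_in - F_out) / F_in * 100
Moles reacted = 901 - 254 = 647
X = 647 / 901 * 100
= 0.7181 * 100
= 71.81 %

71.81 %


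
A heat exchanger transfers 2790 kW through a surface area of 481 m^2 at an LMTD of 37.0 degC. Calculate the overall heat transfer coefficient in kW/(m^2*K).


From Q = U*A*LMTD, U = Q / (A * LMTD)
U = 2790 / (481 * 37.0) = 2790 / 17797 = 0.1568

0.1568 kW/(m^2*K)


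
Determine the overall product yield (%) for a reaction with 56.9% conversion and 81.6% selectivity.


Overall yield = conversion (%) * selectivity (%) / 100
Conversion = 56.9%, Selectivity = 81.6%
Y = 56.9 * 81.6 / 100
= 46.4304 %

46.4304 %


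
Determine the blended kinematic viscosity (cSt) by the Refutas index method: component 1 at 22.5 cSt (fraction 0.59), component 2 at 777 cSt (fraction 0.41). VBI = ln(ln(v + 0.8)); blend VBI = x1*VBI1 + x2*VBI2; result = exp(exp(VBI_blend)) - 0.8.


Refutas method: VBN_i = 14.534*ln(ln(visc_i + 0.8)) + 10.975, blended linearly by mass fraction; since VBN is linear in VBI_i = ln(ln(visc_i + 0.8)) and the fractions sum to 1, blend VBI directly: visc = exp(exp(VBI_blend)) - 0.8
VBI_1 = ln(ln(22.5 + 0.8)) = 1.14691
VBI_2 = ln(ln(777 + 0.8)) = 1.89559
VBI_blend = 0.59 * 1.14691 + 0.41 * 1.89559 = 1.45387
visc_blend = exp(exp(1.45387)) - 0.8 = 71.41

71.41 cSt


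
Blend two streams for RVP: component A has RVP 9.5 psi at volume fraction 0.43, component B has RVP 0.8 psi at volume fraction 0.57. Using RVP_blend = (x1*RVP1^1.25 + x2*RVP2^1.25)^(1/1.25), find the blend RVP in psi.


Chevron index: RVP_blend = (sum xi*RVPi^1.25)^(1/1.25)
RVP^1.25 terms: 0.43 * 9.5^1.25 + 0.57 * 0.8^1.25 = 7.60297
RVP_blend = 7.60297^(1/1.25) = 5.067

5.067 psi


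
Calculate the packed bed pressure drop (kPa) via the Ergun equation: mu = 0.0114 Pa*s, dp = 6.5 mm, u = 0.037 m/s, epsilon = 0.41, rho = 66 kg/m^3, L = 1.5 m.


dp = 6.5 mm = 0.0065 m
Viscous term = 150*0.0114*0.037*(1-0.41)^2 / (0.0065^2*0.41^3) = 7563.51
Inertial term = 1.75*66*0.037^2*(1-0.41) / (0.0065*0.41^3) = 208.244
dP/L = 7563.51 + 208.244 = 7771.75 Pa/m
dP = 7771.75 * 1.5 / 1000 = 11.66 kPa

11.66 kPa


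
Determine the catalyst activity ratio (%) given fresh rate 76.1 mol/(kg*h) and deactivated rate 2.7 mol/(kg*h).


Activity (%) = (rate_used / rate_fresh) * 100
rate_used = 2.7, rate_fresh = 76.1
= (2.7 / 76.1) * 100
= 0.03548 * 100 = 3.548

3.548 %


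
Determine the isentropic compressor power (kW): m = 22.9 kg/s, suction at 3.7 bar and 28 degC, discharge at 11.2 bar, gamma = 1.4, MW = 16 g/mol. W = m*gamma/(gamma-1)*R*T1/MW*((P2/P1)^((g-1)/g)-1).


Isentropic work: W = m*(gamma/(gamma-1))*(R*T1/MW)*((P2/P1)^((gamma-1)/gamma) - 1)
T1 = 28 + 273.15 = 301.15 K
Pressure ratio = 11.2 / 3.7 = 3.02703
Exponent = (1.4 - 1)/1.4 = 0.285714
(P2/P1)^exp - 1 = 3.02703^0.285714 - 1 = 0.37225
W = 22.9 * 1.4 / 0.4 * 8.314 * 301.15 / 16 * 0.37225 = 4669

4669 kW


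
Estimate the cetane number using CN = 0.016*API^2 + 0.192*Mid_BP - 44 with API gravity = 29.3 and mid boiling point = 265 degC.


CN = 0.016 * 29.3^2 + 0.192 * 265 - 44
CN = 13.73584 + 50.88 - 44 = 20.61584

20.61584


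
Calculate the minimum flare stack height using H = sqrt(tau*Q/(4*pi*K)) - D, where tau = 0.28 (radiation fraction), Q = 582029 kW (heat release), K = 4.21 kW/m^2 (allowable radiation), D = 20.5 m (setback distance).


tau*Q/(4*pi*K) = 0.28 * 582029 / (4 * pi * 4.21) = 3080.43
sqrt(3080.43) = 55.5016
H = 55.5016 - 20.5 = 35.00

35.00 m


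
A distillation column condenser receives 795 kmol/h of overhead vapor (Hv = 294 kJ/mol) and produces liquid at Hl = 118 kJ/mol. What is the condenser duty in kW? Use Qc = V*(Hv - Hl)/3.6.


Qc = 795 * (294 - 118) / 3.6 = 795 * 176 / 3.6 = 38870

38870 kW


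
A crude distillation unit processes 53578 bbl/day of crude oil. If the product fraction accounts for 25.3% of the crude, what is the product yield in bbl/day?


Crude throughput = 53578 bbl/day
Fraction yield = 25.3%
yield = throughput * fraction / 100
yield = 53578 * 25.3 / 100 = 13555.234

13555.234 bbl/day


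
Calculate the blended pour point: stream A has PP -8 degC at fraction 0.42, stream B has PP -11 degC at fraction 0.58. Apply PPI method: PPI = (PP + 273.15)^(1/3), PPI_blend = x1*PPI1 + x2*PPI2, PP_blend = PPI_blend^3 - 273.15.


PPI_1 = (-8 + 273.15)^(1/3) = 6.42437
PPI_2 = (-11 + 273.15)^(1/3) = 6.400049
PPI_blend = 0.42 * 6.42437 + 0.58 * 6.400049 = 6.410264
PP_blend = 6.410264^3 - 273.15 = 263.4073 - 273.15 = -9.74

-9.74 degC


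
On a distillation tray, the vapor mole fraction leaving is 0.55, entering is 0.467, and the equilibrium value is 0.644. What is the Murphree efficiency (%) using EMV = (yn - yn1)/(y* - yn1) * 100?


Murphree vapor efficiency: EMV = (y_n - y_(n-1)) / (y*_n - y_(n-1)) * 100
EMV = (0.55 - 0.467) / (0.644 - 0.467) * 100 = 0.083 / 0.177 * 100 = 46.89

46.89 %


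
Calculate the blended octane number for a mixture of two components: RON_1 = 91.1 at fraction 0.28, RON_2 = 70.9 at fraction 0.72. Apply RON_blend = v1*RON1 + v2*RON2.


Linear blending: RON_blend = sum(vi * RONi)
Contribution 1: 0.28 * 91.1 = 25.508
Contribution 2: 0.72 * 70.9 = 51.048
RON_blend = 25.508 + 51.048 = 76.556

76.556


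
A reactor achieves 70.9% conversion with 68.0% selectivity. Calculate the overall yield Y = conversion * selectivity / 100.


Overall yield = conversion (%) * selectivity (%) / 100
Conversion = 70.9%, Selectivity = 68.0%
Y = 70.9 * 68.0 / 100
= 48.212 %

48.212 %


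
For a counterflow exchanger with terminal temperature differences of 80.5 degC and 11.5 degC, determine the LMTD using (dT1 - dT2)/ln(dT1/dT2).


LMTD = (dT1 - dT2) / ln(dT1/dT2)
= (80.5 - 11.5) / ln(80.5 / 11.5) = 69 / 1.94591 = 35.46

35.46 degC


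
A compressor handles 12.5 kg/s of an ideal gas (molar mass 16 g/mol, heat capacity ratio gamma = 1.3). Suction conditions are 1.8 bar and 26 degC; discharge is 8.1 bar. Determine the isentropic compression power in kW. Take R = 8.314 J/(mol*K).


Isentropic work: W = m*(gamma/(gamma-1))*(R*T1/MW)*((P2/P1)^((gamma-1)/gamma) - 1)
T1 = 26 + 273.15 = 299.15 K
Pressure ratio = 8.1 / 1.8 = 4.5
Exponent = (1.3 - 1)/1.3 = 0.230769
(P2/P1)^exp - 1 = 4.5^0.230769 - 1 = 0.41495
W = 12.5 * 1.3 / 0.3 * 8.314 * 299.15 / 16 * 0.41495 = 3494

3494 kW


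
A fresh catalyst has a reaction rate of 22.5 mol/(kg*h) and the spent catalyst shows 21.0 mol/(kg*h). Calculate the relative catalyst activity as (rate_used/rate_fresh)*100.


Activity (%) = (rate_used / rate_fresh) * 100
rate_used = 21.0, rate_fresh = 22.5
= (21.0 / 22.5) * 100
= 0.9333 * 100 = 93.33

93.33 %


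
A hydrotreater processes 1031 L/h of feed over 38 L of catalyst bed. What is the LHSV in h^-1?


LHSV = volumetric feed rate / catalyst volume
= 1031 L/h / 38 L
= 27.13 h^-1

27.13 h^-1
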